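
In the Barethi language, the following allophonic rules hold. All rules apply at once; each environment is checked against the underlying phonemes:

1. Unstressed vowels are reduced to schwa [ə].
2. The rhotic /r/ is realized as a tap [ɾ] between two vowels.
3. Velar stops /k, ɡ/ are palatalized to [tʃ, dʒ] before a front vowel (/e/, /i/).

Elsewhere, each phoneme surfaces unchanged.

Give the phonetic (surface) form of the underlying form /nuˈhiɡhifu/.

/u/ (between /n/ and /h/) occurs in an unstressed syllable → [ə] by rule 1.
/i/ — between /h/ and /ɡ/; rule 1 does not apply here → [i].
/ɡ/ (between /i/ and /h/) is in the target of rule 3 but the environment (before a front vowel) is not met → [ɡ].
/i/ (between /h/ and /f/) occurs in an unstressed syllable → [ə] by rule 1.
/u/ meets the environment for rule 1 (in an unstressed syllable) → [ə].

[nəˈhiɡhəfə]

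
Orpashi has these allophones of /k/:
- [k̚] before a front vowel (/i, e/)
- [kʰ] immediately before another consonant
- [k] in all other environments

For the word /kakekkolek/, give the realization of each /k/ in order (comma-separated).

[k], [k̚], [kʰ], [k], [k]

Occurrence 1 (position 1): no conditioning environment matches → elsewhere allophone [k].
Occurrence 2 (position 3): before a front vowel (/i, e/) → [k̚].
Occurrence 3 (position 5): immediately before another consonant → [kʰ].
Occurrence 4 (position 6): no conditioning environment matches → elsewhere allophone [k].
Occurrence 5 (position 10): no conditioning environment matches → elsewhere allophone [k].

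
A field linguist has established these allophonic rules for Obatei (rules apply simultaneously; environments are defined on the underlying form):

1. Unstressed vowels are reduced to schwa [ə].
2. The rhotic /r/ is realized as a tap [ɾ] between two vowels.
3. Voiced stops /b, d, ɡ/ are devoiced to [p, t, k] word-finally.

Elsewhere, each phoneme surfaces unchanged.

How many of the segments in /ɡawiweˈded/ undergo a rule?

4

Segments that undergo a rule: /a/ → [ə] (rule 1); /i/ → [ə] (rule 1); /e/ → [ə] (rule 1); /d/ → [t] (rule 3).
All other segments surface unchanged.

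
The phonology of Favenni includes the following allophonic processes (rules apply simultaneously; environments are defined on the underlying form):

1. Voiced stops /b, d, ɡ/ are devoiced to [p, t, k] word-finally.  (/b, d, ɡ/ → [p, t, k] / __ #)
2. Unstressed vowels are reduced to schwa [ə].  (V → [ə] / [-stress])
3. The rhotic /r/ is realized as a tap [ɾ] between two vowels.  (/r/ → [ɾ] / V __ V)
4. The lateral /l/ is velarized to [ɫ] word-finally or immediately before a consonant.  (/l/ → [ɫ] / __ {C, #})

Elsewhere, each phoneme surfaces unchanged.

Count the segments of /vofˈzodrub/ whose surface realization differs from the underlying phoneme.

3

Segments that undergo a rule: /o/ → [ə] (rule 2); /u/ → [ə] (rule 2); /b/ → [p] (rule 1).
All other segments surface unchanged.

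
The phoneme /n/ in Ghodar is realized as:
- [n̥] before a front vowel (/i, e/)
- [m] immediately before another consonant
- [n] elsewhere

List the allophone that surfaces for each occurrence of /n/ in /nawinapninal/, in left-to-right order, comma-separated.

[n], [n], [n̥], [n]

Occurrence 1 (position 1): no conditioning environment matches → elsewhere allophone [n].
Occurrence 2 (position 5): no conditioning environment matches → elsewhere allophone [n].
Occurrence 3 (position 8): before a front vowel (/i, e/) → [n̥].
Occurrence 4 (position 10): no conditioning environment matches → elsewhere allophone [n].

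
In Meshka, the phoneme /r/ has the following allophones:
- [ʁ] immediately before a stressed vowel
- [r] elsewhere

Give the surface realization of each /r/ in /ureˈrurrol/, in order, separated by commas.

Occurrence 1 (position 2): no conditioning environment matches → elsewhere allophone [r].
Occurrence 2 (position 4): immediately before a stressed vowel → [ʁ].
Occurrence 3 (position 6): no conditioning environment matches → elsewhere allophone [r].
Occurrence 4 (position 7): no conditioning environment matches → elsewhere allophone [r].

[r], [ʁ], [r], [r]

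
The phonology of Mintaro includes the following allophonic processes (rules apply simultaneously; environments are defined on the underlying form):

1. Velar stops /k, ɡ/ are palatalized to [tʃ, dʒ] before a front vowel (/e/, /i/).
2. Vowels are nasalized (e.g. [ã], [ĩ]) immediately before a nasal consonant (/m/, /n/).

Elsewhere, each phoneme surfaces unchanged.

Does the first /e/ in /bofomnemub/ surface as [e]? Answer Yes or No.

/e/ meets the environment for rule 2 (before a nasal consonant) → [ẽ].
The actual realization is [ẽ], not [e].

No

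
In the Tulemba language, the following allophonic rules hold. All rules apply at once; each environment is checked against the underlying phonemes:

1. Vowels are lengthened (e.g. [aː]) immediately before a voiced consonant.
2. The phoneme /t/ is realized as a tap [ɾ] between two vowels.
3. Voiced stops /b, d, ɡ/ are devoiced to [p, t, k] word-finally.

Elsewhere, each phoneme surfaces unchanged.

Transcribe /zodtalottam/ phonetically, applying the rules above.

/z/ (word-initial): no rule targets it → [z].
Rule 1 applies to /o/ (between /z/ and /d/: before a voiced consonant) → [oː].
/d/ — between /o/ and /t/; rule 3 does not apply here → [d].
/t/ (between /d/ and /a/) fails the environment for rule 2, so it stays [t].
/a/ (between /t/ and /l/) occurs before a voiced consonant → [aː] by rule 1.
/l/ — not in any rule's target class → [l].
/o/ (between /l/ and /t/): rule 1 targets it, but not before a voiced consonant → unchanged [o].
/t/ — between /o/ and /t/; rule 2 does not apply here → [t].
/t/ (between /t/ and /a/) fails the environment for rule 2, so it stays [t].
/a/ (between /t/ and /m/) occurs before a voiced consonant → [aː] by rule 1.
/m/ (word-final) is unaffected → [m].

[zoːdtaːlottaːm]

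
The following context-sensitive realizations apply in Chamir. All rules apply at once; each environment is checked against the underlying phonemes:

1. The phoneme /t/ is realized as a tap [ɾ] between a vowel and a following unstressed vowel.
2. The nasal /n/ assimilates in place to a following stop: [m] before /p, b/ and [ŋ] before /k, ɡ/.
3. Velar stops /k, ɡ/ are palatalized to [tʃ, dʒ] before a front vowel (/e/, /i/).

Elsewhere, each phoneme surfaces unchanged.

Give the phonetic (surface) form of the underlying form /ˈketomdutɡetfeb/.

/k/ meets the environment for rule 3 (before a front vowel) → [tʃ].
/e/ stays [e].
/t/ (between /e/ and /o/): between a vowel and a following unstressed vowel, so rule 1 applies → [ɾ].
/o/ (between /t/ and /m/): no rule targets it → [o].
/m/ (between /o/ and /d/) is unaffected → [m].
/d/ — not in any rule's target class → [d].
/u/ (between /d/ and /t/) is unaffected → [u].
/t/ (between /u/ and /ɡ/): rule 1 targets it, but not between a vowel and a following unstressed vowel → unchanged [t].
/ɡ/ — between /t/ and /e/, before a front vowel — surfaces as [dʒ] (rule 3).
/e/ stays [e].
/t/ (between /e/ and /f/): rule 1 targets it, but not between a vowel and a following unstressed vowel → unchanged [t].
/f/ (between /t/ and /e/) is unaffected → [f].
/e/ stays [e].
/b/ (word-final) is unaffected → [b].

[ˈtʃeɾomdutdʒetfeb]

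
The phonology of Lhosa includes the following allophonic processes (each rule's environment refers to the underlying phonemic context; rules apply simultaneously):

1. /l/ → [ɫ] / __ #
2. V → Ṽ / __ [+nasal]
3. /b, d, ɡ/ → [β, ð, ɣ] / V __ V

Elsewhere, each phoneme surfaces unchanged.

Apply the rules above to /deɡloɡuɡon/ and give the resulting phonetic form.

/d/ (word-initial) fails the environment for rule 3, so it stays [d].
/e/ (between /d/ and /ɡ/) fails the environment for rule 2, so it stays [e].
/ɡ/ (between /e/ and /l/) fails the environment for rule 3, so it stays [ɡ].
/l/ (between /ɡ/ and /o/): rule 1 targets it, but not word-finally → unchanged [l].
/o/ (between /l/ and /ɡ/) fails the environment for rule 2, so it stays [o].
/ɡ/ — between /o/ and /u/, between two vowels — surfaces as [ɣ] (rule 3).
/u/ (between /ɡ/ and /ɡ/) fails the environment for rule 2, so it stays [u].
/ɡ/ meets the environment for rule 3 (between two vowels) → [ɣ].
/o/ meets the environment for rule 2 (before a nasal consonant) → [õ].
/n/ — not in any rule's target class → [n].

[deɡloɣuɣõn]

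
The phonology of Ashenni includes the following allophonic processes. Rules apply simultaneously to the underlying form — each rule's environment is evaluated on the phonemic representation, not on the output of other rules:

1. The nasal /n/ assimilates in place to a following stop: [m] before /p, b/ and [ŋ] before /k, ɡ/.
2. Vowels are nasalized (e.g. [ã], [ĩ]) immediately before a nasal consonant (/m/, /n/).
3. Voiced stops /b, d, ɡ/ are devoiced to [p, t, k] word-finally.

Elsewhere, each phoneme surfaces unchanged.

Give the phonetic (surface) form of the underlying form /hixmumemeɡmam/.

/h/ (word-initial) is unaffected → [h].
/i/ (between /h/ and /x/): rule 2 targets it, but not before a nasal consonant → unchanged [i].
/x/ (between /i/ and /m/): no rule targets it → [x].
/m/ stays [m].
/u/ — between /m/ and /m/, before a nasal consonant — surfaces as [ũ] (rule 2).
/m/ — not in any rule's target class → [m].
/e/ meets the environment for rule 2 (before a nasal consonant) → [ẽ].
/m/ (between /e/ and /e/): no rule targets it → [m].
/e/ (between /m/ and /ɡ/): rule 2 targets it, but not before a nasal consonant → unchanged [e].
/ɡ/ (between /e/ and /m/): rule 3 targets it, but not word-finally → unchanged [ɡ].
/m/ (between /ɡ/ and /a/): no rule targets it → [m].
/a/ (between /m/ and /m/): before a nasal consonant, so rule 2 applies → [ã].
/m/ — not in any rule's target class → [m].

[hixmũmẽmeɡmãm]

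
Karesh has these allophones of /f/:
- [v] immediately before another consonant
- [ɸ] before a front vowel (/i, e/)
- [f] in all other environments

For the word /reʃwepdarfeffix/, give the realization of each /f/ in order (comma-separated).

Occurrence 1 (position 10): before a front vowel (/i, e/) → [ɸ].
Occurrence 2 (position 12): immediately before another consonant → [v].
Occurrence 3 (position 13): before a front vowel (/i, e/) → [ɸ].

[ɸ], [v], [ɸ]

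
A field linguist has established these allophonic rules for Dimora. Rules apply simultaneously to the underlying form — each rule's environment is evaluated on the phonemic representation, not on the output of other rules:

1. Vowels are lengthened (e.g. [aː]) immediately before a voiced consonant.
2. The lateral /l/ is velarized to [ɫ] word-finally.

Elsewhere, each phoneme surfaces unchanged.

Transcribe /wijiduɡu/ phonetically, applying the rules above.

/w/ stays [w].
/i/ (between /w/ and /j/) occurs before a voiced consonant → [iː] by rule 1.
/j/ (between /i/ and /i/): no rule targets it → [j].
/i/ (between /j/ and /d/): before a voiced consonant, so rule 1 applies → [iː].
/d/ (between /i/ and /u/) is unaffected → [d].
/u/ (between /d/ and /ɡ/): before a voiced consonant, so rule 1 applies → [uː].
/ɡ/ (between /u/ and /u/) is unaffected → [ɡ].
/u/ (word-final): rule 1 targets it, but not before a voiced consonant → unchanged [u].

[wiːjiːduːɡu]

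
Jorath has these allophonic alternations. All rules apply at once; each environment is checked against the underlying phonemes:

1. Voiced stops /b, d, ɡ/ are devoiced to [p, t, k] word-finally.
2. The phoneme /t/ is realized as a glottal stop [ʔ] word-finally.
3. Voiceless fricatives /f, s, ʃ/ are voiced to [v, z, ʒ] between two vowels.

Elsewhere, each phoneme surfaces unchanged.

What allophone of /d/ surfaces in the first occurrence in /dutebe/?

[d]

/d/ (word-initial) is in the target of rule 1 but the environment (word-finally) is not met → [d].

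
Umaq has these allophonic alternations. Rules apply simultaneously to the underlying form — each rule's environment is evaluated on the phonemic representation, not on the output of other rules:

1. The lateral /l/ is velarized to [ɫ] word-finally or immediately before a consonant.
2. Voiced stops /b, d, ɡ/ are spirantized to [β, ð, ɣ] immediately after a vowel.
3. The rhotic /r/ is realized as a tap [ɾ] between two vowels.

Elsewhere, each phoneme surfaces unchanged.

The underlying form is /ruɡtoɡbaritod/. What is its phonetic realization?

[ruɣtoɣbaɾitoð]

/r/ (word-initial) is in the target of rule 3 but the environment (between two vowels) is not met → [r].
/u/ stays [u].
/ɡ/ meets the environment for rule 2 (immediately after a vowel) → [ɣ].
/t/ (between /ɡ/ and /o/): no rule targets it → [t].
/o/ (between /t/ and /ɡ/): no rule targets it → [o].
/ɡ/ (between /o/ and /b/) occurs immediately after a vowel → [ɣ] by rule 2.
/b/ (between /ɡ/ and /a/) fails the environment for rule 2, so it stays [b].
/a/ — not in any rule's target class → [a].
Rule 3 applies to /r/ (between /a/ and /i/: between two vowels) → [ɾ].
/i/ (between /r/ and /t/): no rule targets it → [i].
/t/ — not in any rule's target class → [t].
/o/ (between /t/ and /d/): no rule targets it → [o].
/d/ — word-final, immediately after a vowel — surfaces as [ð] (rule 2).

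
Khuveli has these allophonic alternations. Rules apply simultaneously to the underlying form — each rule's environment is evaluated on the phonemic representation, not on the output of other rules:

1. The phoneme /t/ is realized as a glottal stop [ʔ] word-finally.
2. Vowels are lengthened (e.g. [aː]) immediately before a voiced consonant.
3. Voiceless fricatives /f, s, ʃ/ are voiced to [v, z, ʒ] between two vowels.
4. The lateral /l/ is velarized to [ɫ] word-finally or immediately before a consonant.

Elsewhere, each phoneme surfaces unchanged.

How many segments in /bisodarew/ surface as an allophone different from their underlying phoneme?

Segments that undergo a rule: /s/ → [z] (rule 3); /o/ → [oː] (rule 2); /a/ → [aː] (rule 2); /e/ → [eː] (rule 2).
All other segments surface unchanged.

4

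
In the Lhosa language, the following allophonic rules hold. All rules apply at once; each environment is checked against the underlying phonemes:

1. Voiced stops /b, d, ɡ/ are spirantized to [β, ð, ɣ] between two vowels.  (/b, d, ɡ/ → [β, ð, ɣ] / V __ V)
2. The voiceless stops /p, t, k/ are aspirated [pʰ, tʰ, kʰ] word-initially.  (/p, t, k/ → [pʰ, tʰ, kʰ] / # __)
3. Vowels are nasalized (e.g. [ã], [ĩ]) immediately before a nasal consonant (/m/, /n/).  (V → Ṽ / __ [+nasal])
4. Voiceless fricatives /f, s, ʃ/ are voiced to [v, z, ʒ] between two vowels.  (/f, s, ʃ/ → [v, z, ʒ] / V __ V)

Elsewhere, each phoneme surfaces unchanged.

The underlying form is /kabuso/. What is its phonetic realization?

Rule 2 applies to /k/ (word-initial: word-initially) → [kʰ].
/a/ (between /k/ and /b/) is in the target of rule 3 but the environment (before a nasal consonant) is not met → [a].
/b/ meets the environment for rule 1 (between two vowels) → [β].
/u/ (between /b/ and /s/): rule 3 targets it, but not before a nasal consonant → unchanged [u].
Rule 4 applies to /s/ (between /u/ and /o/: between two vowels) → [z].
/o/ (word-final): rule 3 targets it, but not before a nasal consonant → unchanged [o].

[kʰaβuzo]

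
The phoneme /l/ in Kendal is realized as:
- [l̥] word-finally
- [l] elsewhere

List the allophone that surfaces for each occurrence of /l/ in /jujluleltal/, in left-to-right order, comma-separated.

[l], [l], [l], [l̥]

Occurrence 1 (position 4): no conditioning environment matches → elsewhere allophone [l].
Occurrence 2 (position 6): no conditioning environment matches → elsewhere allophone [l].
Occurrence 3 (position 8): no conditioning environment matches → elsewhere allophone [l].
Occurrence 4 (position 11): word-finally → [l̥].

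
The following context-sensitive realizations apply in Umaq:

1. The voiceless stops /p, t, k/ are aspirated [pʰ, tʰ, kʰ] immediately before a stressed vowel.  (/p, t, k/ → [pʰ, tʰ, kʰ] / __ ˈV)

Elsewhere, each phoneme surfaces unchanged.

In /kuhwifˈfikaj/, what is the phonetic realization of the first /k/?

/k/ — word-initial; rule 1 does not apply here → [k].

[k]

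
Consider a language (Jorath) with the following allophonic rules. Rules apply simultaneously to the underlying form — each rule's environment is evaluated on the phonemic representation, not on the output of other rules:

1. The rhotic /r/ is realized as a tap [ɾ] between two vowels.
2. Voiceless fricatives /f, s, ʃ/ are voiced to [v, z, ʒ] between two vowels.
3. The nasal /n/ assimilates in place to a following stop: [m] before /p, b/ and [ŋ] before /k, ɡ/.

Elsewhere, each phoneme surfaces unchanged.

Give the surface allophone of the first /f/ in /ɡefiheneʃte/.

[v]

/f/ (between /e/ and /i/): between two vowels, so rule 2 applies → [v].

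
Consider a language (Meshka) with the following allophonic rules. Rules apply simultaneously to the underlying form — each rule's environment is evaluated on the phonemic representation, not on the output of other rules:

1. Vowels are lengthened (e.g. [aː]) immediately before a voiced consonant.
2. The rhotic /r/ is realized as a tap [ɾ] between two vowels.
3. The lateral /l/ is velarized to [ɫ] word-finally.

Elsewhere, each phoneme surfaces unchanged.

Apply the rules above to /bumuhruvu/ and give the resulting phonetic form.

[buːmuhruːvu]

/b/ (word-initial): no rule targets it → [b].
/u/ meets the environment for rule 1 (before a voiced consonant) → [uː].
/m/ (between /u/ and /u/) is unaffected → [m].
/u/ (between /m/ and /h/): rule 1 targets it, but not before a voiced consonant → unchanged [u].
/h/ — not in any rule's target class → [h].
/r/ (between /h/ and /u/): rule 2 targets it, but not between two vowels → unchanged [r].
Rule 1 applies to /u/ (between /r/ and /v/: before a voiced consonant) → [uː].
/v/ — not in any rule's target class → [v].
/u/ (word-final): rule 1 targets it, but not before a voiced consonant → unchanged [u].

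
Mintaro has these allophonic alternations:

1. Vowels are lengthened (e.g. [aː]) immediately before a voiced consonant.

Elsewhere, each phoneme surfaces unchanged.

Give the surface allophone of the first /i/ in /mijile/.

Rule 1 applies to /i/ (between /m/ and /j/: before a voiced consonant) → [iː].

[iː]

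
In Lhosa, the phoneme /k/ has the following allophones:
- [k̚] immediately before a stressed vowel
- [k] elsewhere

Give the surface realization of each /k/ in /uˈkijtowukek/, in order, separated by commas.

[k̚], [k], [k]

Occurrence 1 (position 2): immediately before a stressed vowel → [k̚].
Occurrence 2 (position 9): no conditioning environment matches → elsewhere allophone [k].
Occurrence 3 (position 11): no conditioning environment matches → elsewhere allophone [k].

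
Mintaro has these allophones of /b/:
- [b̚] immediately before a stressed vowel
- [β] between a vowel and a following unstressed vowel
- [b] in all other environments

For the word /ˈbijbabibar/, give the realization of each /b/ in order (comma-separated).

Occurrence 1 (position 1): immediately before a stressed vowel → [b̚].
Occurrence 2 (position 4): no conditioning environment matches → elsewhere allophone [b].
Occurrence 3 (position 6): between a vowel and a following unstressed vowel → [β].
Occurrence 4 (position 8): between a vowel and a following unstressed vowel → [β].

[b̚], [b], [β], [β]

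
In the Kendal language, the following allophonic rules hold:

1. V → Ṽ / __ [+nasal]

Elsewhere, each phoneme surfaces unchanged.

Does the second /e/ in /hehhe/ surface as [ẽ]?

/e/ — word-final; rule 1 does not apply here → [e].
The actual realization is [e], not [ẽ].

No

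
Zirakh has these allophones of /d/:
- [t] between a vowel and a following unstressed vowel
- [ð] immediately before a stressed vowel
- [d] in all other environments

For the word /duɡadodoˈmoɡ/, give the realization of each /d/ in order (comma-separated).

[d], [t], [t]

Occurrence 1 (position 1): no conditioning environment matches → elsewhere allophone [d].
Occurrence 2 (position 5): between a vowel and a following unstressed vowel → [t].
Occurrence 3 (position 7): between a vowel and a following unstressed vowel → [t].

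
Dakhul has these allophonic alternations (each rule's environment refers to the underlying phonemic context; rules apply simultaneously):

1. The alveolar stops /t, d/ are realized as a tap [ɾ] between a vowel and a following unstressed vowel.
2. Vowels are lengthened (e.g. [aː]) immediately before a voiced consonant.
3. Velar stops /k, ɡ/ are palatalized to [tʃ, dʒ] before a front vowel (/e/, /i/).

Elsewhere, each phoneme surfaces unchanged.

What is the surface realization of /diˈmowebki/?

[diːˈmoːweːbtʃi]

/d/ (word-initial) fails the environment for rule 1, so it stays [d].
/i/ — between /d/ and /m/, before a voiced consonant — surfaces as [iː] (rule 2).
/m/ (between /i/ and /o/) is unaffected → [m].
/o/ meets the environment for rule 2 (before a voiced consonant) → [oː].
/w/ — not in any rule's target class → [w].
Rule 2 applies to /e/ (between /w/ and /b/: before a voiced consonant) → [eː].
/b/ — not in any rule's target class → [b].
Rule 3 applies to /k/ (between /b/ and /i/: before a front vowel) → [tʃ].
/i/ (word-final): rule 2 targets it, but not before a voiced consonant → unchanged [i].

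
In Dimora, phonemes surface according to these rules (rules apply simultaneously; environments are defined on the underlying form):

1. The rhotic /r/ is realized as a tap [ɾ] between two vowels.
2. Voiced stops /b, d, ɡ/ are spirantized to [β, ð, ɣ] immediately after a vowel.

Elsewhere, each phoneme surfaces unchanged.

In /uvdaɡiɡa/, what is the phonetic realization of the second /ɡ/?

Rule 2 applies to /ɡ/ (between /i/ and /a/: immediately after a vowel) → [ɣ].

[ɣ]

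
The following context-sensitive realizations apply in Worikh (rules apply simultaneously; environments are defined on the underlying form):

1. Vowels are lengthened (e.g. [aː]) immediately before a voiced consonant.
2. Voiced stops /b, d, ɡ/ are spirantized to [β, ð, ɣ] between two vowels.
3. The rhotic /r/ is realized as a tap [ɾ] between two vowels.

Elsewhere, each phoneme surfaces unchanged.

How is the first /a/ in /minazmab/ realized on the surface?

[aː]

/a/ meets the environment for rule 1 (before a voiced consonant) → [aː].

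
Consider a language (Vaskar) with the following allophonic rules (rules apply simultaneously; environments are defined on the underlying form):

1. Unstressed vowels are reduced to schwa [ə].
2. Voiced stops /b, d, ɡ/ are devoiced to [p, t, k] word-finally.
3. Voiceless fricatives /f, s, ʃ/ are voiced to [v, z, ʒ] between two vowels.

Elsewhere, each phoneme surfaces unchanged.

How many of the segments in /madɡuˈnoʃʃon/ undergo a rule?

3

Segments that undergo a rule: /a/ → [ə] (rule 1); /u/ → [ə] (rule 1); /o/ → [ə] (rule 1).
All other segments surface unchanged.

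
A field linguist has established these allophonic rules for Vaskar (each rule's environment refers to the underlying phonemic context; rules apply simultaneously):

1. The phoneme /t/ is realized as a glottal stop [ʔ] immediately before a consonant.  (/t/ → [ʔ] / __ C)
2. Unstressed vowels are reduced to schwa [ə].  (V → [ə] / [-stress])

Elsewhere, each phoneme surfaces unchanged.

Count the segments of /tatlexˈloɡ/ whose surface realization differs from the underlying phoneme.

Segments that undergo a rule: /a/ → [ə] (rule 2); /t/ → [ʔ] (rule 1); /e/ → [ə] (rule 2).
All other segments surface unchanged.

3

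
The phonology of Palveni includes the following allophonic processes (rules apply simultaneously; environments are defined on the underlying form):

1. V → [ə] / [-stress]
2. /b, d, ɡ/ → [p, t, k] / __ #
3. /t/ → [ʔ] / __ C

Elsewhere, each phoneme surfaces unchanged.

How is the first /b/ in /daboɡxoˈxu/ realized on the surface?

[b]

/b/ (between /a/ and /o/): rule 2 targets it, but not word-finally → unchanged [b].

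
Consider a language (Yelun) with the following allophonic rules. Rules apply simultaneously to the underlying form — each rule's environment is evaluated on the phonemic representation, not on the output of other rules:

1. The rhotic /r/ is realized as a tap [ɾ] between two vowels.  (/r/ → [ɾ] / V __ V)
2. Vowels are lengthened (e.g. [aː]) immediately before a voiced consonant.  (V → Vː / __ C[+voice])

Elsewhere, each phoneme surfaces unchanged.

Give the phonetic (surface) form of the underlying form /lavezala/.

/l/ (word-initial) is unaffected → [l].
/a/ (between /l/ and /v/) occurs before a voiced consonant → [aː] by rule 2.
/v/ (between /a/ and /e/) is unaffected → [v].
Rule 2 applies to /e/ (between /v/ and /z/: before a voiced consonant) → [eː].
/z/ (between /e/ and /a/) is unaffected → [z].
/a/ — between /z/ and /l/, before a voiced consonant — surfaces as [aː] (rule 2).
/l/ (between /a/ and /a/) is unaffected → [l].
/a/ (word-final): rule 2 targets it, but not before a voiced consonant → unchanged [a].

[laːveːzaːla]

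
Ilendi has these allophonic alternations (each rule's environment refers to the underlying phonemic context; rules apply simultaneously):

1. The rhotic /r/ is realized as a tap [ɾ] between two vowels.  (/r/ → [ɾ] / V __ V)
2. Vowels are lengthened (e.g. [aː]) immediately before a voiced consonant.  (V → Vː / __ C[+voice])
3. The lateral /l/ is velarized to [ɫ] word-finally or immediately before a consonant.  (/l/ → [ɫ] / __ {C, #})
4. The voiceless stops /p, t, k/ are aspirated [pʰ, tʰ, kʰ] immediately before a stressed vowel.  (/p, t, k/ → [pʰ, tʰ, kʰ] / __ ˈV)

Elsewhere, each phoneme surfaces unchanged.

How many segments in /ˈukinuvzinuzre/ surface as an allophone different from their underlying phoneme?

4

Segments that undergo a rule: /i/ → [iː] (rule 2); /u/ → [uː] (rule 2); /i/ → [iː] (rule 2); /u/ → [uː] (rule 2).
All other segments surface unchanged.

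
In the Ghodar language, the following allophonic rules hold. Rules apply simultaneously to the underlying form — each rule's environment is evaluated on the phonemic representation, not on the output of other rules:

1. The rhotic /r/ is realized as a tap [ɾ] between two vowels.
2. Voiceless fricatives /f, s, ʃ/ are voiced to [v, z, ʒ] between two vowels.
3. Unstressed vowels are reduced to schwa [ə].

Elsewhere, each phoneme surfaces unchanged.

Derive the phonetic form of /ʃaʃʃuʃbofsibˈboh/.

[ʃəʃʃəʃbəfsəbˈboh]

/ʃ/ (word-initial): rule 2 targets it, but not between two vowels → unchanged [ʃ].
/a/ (between /ʃ/ and /ʃ/): in an unstressed syllable, so rule 3 applies → [ə].
/ʃ/ (between /a/ and /ʃ/) is in the target of rule 2 but the environment (between two vowels) is not met → [ʃ].
/ʃ/ — between /ʃ/ and /u/; rule 2 does not apply here → [ʃ].
/u/ — between /ʃ/ and /ʃ/, in an unstressed syllable — surfaces as [ə] (rule 3).
/ʃ/ (between /u/ and /b/): rule 2 targets it, but not between two vowels → unchanged [ʃ].
/b/ (between /ʃ/ and /o/) is unaffected → [b].
/o/ (between /b/ and /f/) occurs in an unstressed syllable → [ə] by rule 3.
/f/ (between /o/ and /s/) is in the target of rule 2 but the environment (between two vowels) is not met → [f].
/s/ — between /f/ and /i/; rule 2 does not apply here → [s].
/i/ meets the environment for rule 3 (in an unstressed syllable) → [ə].
/b/ (between /i/ and /b/): no rule targets it → [b].
/b/ — not in any rule's target class → [b].
/o/ (between /b/ and /h/) fails the environment for rule 3, so it stays [o].
/h/ stays [h].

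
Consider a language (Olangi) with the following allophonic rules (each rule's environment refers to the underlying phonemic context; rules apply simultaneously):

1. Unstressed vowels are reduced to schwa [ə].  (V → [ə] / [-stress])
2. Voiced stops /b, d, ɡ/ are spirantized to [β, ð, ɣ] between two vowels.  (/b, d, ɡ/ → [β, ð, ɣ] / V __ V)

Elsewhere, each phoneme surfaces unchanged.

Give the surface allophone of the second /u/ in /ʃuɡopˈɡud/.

/u/ (between /ɡ/ and /d/): rule 1 targets it, but not in an unstressed syllable → unchanged [u].

[u]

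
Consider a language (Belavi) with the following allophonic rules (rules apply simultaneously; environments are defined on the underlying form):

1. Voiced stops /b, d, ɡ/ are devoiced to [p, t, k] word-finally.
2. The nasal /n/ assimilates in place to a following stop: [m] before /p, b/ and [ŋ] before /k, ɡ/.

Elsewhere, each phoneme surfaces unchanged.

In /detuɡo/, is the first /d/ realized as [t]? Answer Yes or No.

No

/d/ (word-initial): rule 1 targets it, but not word-finally → unchanged [d].
The actual realization is [d], not [t].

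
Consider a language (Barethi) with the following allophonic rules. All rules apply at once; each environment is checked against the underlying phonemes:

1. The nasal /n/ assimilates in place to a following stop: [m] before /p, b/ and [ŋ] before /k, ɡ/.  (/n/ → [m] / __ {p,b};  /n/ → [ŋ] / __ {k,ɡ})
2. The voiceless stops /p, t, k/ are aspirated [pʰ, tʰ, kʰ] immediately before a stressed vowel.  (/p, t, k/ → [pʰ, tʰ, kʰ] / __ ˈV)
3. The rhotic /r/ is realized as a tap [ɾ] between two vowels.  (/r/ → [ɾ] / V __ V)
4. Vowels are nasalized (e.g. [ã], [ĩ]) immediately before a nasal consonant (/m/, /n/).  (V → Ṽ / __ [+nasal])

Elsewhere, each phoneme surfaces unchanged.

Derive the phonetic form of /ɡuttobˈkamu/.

[ɡuttobˈkʰãmu]

/ɡ/ (word-initial): no rule targets it → [ɡ].
/u/ (between /ɡ/ and /t/) is in the target of rule 4 but the environment (before a nasal consonant) is not met → [u].
/t/ (between /u/ and /t/) is in the target of rule 2 but the environment (immediately before a stressed vowel) is not met → [t].
/t/ (between /t/ and /o/) is in the target of rule 2 but the environment (immediately before a stressed vowel) is not met → [t].
/o/ (between /t/ and /b/) fails the environment for rule 4, so it stays [o].
/b/ (between /o/ and /k/) is unaffected → [b].
/k/ — between /b/ and /a/, immediately before a stressed vowel — surfaces as [kʰ] (rule 2).
/a/ (between /k/ and /m/): before a nasal consonant, so rule 4 applies → [ã].
/m/ stays [m].
/u/ (word-final) fails the environment for rule 4, so it stays [u].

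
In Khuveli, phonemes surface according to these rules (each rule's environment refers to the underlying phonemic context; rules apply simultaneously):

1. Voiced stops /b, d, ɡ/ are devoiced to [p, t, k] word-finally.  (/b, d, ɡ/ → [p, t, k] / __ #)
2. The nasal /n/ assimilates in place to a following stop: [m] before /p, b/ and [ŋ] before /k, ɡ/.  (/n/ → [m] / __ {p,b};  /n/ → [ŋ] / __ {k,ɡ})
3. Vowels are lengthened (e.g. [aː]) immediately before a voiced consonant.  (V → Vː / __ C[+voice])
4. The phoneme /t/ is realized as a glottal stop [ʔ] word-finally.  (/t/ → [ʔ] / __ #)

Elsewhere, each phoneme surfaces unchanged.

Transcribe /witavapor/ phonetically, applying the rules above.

[witaːvapoːr]

/i/ (between /w/ and /t/): rule 3 targets it, but not before a voiced consonant → unchanged [i].
/t/ (between /i/ and /a/) is in the target of rule 4 but the environment (word-finally) is not met → [t].
/a/ meets the environment for rule 3 (before a voiced consonant) → [aː].
/a/ (between /v/ and /p/) is in the target of rule 3 but the environment (before a voiced consonant) is not met → [a].
/o/ (between /p/ and /r/) occurs before a voiced consonant → [oː] by rule 3.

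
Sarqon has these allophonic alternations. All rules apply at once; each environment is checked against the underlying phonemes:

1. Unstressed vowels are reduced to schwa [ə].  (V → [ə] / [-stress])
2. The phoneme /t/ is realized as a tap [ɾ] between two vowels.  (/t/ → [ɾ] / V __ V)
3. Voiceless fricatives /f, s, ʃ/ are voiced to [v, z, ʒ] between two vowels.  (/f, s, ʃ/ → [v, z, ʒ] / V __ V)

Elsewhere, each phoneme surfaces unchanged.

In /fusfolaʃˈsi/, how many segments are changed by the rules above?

Segments that undergo a rule: /u/ → [ə] (rule 1); /o/ → [ə] (rule 1); /a/ → [ə] (rule 1).
All other segments surface unchanged.

3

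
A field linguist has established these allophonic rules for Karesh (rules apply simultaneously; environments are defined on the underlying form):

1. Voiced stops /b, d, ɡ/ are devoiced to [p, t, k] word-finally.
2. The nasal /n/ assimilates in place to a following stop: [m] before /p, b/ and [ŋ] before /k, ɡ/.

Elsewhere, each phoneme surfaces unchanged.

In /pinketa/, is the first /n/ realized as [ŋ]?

/n/ (between /i/ and /k/): before a labial or velar stop, so rule 2 applies → [ŋ].
The actual realization is [ŋ], which matches [ŋ].

Yes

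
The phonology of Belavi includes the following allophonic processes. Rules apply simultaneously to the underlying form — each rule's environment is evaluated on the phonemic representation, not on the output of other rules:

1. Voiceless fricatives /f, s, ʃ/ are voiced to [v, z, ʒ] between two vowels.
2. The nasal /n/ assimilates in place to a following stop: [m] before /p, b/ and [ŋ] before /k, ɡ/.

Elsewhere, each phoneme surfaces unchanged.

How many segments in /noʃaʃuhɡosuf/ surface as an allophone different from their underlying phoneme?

Segments that undergo a rule: /ʃ/ → [ʒ] (rule 1); /ʃ/ → [ʒ] (rule 1); /s/ → [z] (rule 1).
All other segments surface unchanged.

3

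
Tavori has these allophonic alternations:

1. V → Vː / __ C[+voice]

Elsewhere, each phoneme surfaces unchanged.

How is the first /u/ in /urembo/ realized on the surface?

/u/ (word-initial) occurs before a voiced consonant → [uː] by rule 1.

[uː]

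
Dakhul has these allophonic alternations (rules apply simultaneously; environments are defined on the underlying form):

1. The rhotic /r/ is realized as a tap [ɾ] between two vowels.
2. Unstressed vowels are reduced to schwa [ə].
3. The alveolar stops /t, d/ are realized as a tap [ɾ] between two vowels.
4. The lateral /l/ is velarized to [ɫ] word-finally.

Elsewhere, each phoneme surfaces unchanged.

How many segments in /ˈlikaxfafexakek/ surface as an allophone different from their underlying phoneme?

5

Segments that undergo a rule: /a/ → [ə] (rule 2); /a/ → [ə] (rule 2); /e/ → [ə] (rule 2); /a/ → [ə] (rule 2); /e/ → [ə] (rule 2).
All other segments surface unchanged.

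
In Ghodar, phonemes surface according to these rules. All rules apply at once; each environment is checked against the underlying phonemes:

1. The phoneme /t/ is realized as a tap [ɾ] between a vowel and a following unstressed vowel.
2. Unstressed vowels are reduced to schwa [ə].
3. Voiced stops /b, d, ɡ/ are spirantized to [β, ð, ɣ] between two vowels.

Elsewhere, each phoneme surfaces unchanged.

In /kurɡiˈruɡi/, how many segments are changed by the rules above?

4

Segments that undergo a rule: /u/ → [ə] (rule 2); /i/ → [ə] (rule 2); /ɡ/ → [ɣ] (rule 3); /i/ → [ə] (rule 2).
All other segments surface unchanged.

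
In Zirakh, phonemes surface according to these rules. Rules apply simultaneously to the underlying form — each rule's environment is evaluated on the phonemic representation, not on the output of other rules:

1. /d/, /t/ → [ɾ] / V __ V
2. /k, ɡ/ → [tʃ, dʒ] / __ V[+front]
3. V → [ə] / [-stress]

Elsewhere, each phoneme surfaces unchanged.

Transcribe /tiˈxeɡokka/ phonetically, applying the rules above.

[təˈxeɡəkkə]

/t/ (word-initial) is in the target of rule 1 but the environment (between two vowels) is not met → [t].
/i/ (between /t/ and /x/) occurs in an unstressed syllable → [ə] by rule 3.
/x/ (between /i/ and /e/): no rule targets it → [x].
/e/ (between /x/ and /ɡ/): rule 3 targets it, but not in an unstressed syllable → unchanged [e].
/ɡ/ — between /e/ and /o/; rule 2 does not apply here → [ɡ].
/o/ (between /ɡ/ and /k/) occurs in an unstressed syllable → [ə] by rule 3.
/k/ — between /o/ and /k/; rule 2 does not apply here → [k].
/k/ (between /k/ and /a/) is in the target of rule 2 but the environment (before a front vowel) is not met → [k].
/a/ — word-final, in an unstressed syllable — surfaces as [ə] (rule 3).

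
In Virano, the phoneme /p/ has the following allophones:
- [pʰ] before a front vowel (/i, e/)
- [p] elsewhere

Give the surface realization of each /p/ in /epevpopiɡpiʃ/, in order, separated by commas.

[pʰ], [p], [pʰ], [pʰ]

Occurrence 1 (position 2): before a front vowel (/i, e/) → [pʰ].
Occurrence 2 (position 5): no conditioning environment matches → elsewhere allophone [p].
Occurrence 3 (position 7): before a front vowel (/i, e/) → [pʰ].
Occurrence 4 (position 10): before a front vowel (/i, e/) → [pʰ].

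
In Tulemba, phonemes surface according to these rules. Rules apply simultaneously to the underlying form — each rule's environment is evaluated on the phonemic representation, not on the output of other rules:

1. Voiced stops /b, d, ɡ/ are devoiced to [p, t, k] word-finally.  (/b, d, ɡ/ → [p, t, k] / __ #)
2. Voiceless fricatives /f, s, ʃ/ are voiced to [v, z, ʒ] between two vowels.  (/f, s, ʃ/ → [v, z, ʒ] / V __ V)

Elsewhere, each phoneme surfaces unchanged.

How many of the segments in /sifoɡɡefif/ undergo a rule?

2

Segments that undergo a rule: /f/ → [v] (rule 2); /f/ → [v] (rule 2).
All other segments surface unchanged.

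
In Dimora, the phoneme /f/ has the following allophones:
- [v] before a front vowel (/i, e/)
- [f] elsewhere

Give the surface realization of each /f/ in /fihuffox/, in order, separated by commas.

Occurrence 1 (position 1): before a front vowel (/i, e/) → [v].
Occurrence 2 (position 5): no conditioning environment matches → elsewhere allophone [f].
Occurrence 3 (position 6): no conditioning environment matches → elsewhere allophone [f].

[v], [f], [f]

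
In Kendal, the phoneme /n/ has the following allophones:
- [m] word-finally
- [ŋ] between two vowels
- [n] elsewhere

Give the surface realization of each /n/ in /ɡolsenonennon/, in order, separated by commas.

[ŋ], [ŋ], [n], [n], [m]

Occurrence 1 (position 6): between two vowels → [ŋ].
Occurrence 2 (position 8): between two vowels → [ŋ].
Occurrence 3 (position 10): no conditioning environment matches → elsewhere allophone [n].
Occurrence 4 (position 11): no conditioning environment matches → elsewhere allophone [n].
Occurrence 5 (position 13): word-finally → [m].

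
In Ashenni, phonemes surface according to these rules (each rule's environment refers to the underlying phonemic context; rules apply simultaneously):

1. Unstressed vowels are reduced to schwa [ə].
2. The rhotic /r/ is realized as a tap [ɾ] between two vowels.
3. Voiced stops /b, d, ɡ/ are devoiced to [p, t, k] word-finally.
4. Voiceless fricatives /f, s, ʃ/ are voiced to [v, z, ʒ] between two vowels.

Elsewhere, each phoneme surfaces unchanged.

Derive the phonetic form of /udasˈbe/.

/u/ meets the environment for rule 1 (in an unstressed syllable) → [ə].
/d/ (between /u/ and /a/) is in the target of rule 3 but the environment (word-finally) is not met → [d].
/a/ (between /d/ and /s/): in an unstressed syllable, so rule 1 applies → [ə].
/s/ (between /a/ and /b/): rule 4 targets it, but not between two vowels → unchanged [s].
/b/ — between /s/ and /e/; rule 3 does not apply here → [b].
/e/ (word-final) fails the environment for rule 1, so it stays [e].

[ədəsˈbe]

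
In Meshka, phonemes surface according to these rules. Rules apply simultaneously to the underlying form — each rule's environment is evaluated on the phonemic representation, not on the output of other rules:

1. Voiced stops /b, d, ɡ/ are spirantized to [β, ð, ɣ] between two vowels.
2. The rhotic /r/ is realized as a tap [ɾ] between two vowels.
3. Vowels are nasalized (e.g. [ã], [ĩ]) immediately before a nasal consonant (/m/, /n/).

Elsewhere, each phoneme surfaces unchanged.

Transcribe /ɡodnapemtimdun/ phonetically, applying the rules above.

/ɡ/ (word-initial) fails the environment for rule 1, so it stays [ɡ].
/o/ — between /ɡ/ and /d/; rule 3 does not apply here → [o].
/d/ (between /o/ and /n/) fails the environment for rule 1, so it stays [d].
/n/ stays [n].
/a/ (between /n/ and /p/): rule 3 targets it, but not before a nasal consonant → unchanged [a].
/p/ stays [p].
/e/ — between /p/ and /m/, before a nasal consonant — surfaces as [ẽ] (rule 3).
/m/ — not in any rule's target class → [m].
/t/ (between /m/ and /i/) is unaffected → [t].
/i/ (between /t/ and /m/) occurs before a nasal consonant → [ĩ] by rule 3.
/m/ (between /i/ and /d/): no rule targets it → [m].
/d/ (between /m/ and /u/) fails the environment for rule 1, so it stays [d].
/u/ meets the environment for rule 3 (before a nasal consonant) → [ũ].
/n/ (word-final): no rule targets it → [n].

[ɡodnapẽmtĩmdũn]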